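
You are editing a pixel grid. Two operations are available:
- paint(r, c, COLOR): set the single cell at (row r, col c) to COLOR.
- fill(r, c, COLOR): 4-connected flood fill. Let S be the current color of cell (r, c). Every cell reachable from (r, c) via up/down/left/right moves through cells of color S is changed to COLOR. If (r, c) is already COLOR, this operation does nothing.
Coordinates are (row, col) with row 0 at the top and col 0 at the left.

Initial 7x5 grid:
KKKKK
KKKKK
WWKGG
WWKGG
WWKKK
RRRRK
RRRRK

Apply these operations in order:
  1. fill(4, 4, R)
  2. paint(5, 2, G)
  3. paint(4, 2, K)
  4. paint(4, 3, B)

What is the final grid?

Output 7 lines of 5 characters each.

After op 1 fill(4,4,R) [17 cells changed]:
RRRRR
RRRRR
WWRGG
WWRGG
WWRRR
RRRRR
RRRRR
After op 2 paint(5,2,G):
RRRRR
RRRRR
WWRGG
WWRGG
WWRRR
RRGRR
RRRRR
After op 3 paint(4,2,K):
RRRRR
RRRRR
WWRGG
WWRGG
WWKRR
RRGRR
RRRRR
After op 4 paint(4,3,B):
RRRRR
RRRRR
WWRGG
WWRGG
WWKBR
RRGRR
RRRRR

Answer: RRRRR
RRRRR
WWRGG
WWRGG
WWKBR
RRGRR
RRRRR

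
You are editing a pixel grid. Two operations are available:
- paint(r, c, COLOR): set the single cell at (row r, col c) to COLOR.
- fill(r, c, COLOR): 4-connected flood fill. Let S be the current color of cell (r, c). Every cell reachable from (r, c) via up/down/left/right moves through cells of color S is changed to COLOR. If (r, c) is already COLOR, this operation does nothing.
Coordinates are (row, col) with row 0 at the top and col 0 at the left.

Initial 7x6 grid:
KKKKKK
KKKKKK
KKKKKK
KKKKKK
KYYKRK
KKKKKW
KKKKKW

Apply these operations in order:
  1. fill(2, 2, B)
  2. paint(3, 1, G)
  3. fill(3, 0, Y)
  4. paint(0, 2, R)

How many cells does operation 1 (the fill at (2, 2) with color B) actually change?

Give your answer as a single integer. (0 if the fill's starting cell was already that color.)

Answer: 37

Derivation:
After op 1 fill(2,2,B) [37 cells changed]:
BBBBBB
BBBBBB
BBBBBB
BBBBBB
BYYBRB
BBBBBW
BBBBBW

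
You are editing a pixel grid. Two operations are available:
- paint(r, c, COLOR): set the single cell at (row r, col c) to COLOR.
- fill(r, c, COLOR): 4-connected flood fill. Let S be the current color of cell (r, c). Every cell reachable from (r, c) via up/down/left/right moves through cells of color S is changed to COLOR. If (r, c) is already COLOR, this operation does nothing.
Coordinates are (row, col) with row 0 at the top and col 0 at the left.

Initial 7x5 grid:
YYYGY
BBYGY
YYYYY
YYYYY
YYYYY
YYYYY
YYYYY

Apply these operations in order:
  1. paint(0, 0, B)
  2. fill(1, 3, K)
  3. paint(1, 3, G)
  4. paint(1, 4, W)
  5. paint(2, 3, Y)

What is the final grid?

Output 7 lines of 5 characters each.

Answer: BYYKY
BBYGW
YYYYY
YYYYY
YYYYY
YYYYY
YYYYY

Derivation:
After op 1 paint(0,0,B):
BYYGY
BBYGY
YYYYY
YYYYY
YYYYY
YYYYY
YYYYY
After op 2 fill(1,3,K) [2 cells changed]:
BYYKY
BBYKY
YYYYY
YYYYY
YYYYY
YYYYY
YYYYY
After op 3 paint(1,3,G):
BYYKY
BBYGY
YYYYY
YYYYY
YYYYY
YYYYY
YYYYY
After op 4 paint(1,4,W):
BYYKY
BBYGW
YYYYY
YYYYY
YYYYY
YYYYY
YYYYY
After op 5 paint(2,3,Y):
BYYKY
BBYGW
YYYYY
YYYYY
YYYYY
YYYYY
YYYYY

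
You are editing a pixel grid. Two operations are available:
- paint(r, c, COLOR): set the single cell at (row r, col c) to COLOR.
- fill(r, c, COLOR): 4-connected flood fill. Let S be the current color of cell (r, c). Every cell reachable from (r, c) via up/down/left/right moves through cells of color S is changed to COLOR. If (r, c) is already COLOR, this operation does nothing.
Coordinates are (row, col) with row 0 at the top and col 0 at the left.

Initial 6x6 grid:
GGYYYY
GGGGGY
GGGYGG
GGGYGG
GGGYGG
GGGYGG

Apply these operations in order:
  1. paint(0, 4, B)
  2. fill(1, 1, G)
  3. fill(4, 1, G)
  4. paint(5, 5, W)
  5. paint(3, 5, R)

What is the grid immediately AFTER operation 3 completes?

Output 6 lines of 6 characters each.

Answer: GGYYBY
GGGGGY
GGGYGG
GGGYGG
GGGYGG
GGGYGG

Derivation:
After op 1 paint(0,4,B):
GGYYBY
GGGGGY
GGGYGG
GGGYGG
GGGYGG
GGGYGG
After op 2 fill(1,1,G) [0 cells changed]:
GGYYBY
GGGGGY
GGGYGG
GGGYGG
GGGYGG
GGGYGG
After op 3 fill(4,1,G) [0 cells changed]:
GGYYBY
GGGGGY
GGGYGG
GGGYGG
GGGYGG
GGGYGG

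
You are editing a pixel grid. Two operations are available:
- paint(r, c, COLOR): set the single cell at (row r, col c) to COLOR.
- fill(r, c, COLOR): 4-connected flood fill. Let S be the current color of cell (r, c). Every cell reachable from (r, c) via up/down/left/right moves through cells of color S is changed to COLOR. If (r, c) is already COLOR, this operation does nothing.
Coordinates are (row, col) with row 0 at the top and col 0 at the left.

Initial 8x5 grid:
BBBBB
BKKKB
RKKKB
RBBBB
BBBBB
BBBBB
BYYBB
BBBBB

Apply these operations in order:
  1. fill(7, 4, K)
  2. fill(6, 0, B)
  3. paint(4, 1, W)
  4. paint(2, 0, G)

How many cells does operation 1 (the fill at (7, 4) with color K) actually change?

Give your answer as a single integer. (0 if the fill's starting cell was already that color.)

After op 1 fill(7,4,K) [30 cells changed]:
KKKKK
KKKKK
RKKKK
RKKKK
KKKKK
KKKKK
KYYKK
KKKKK

Answer: 30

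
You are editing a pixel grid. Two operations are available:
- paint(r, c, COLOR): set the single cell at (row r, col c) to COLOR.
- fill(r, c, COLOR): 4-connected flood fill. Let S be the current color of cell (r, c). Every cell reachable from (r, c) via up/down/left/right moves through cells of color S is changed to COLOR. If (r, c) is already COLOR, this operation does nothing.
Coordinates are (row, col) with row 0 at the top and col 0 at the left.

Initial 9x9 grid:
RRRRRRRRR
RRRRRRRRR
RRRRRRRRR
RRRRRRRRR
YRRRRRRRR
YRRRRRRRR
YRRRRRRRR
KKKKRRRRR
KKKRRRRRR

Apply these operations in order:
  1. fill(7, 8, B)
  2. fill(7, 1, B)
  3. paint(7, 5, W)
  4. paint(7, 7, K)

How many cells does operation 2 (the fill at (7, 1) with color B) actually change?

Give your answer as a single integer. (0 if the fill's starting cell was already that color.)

After op 1 fill(7,8,B) [71 cells changed]:
BBBBBBBBB
BBBBBBBBB
BBBBBBBBB
BBBBBBBBB
YBBBBBBBB
YBBBBBBBB
YBBBBBBBB
KKKKBBBBB
KKKBBBBBB
After op 2 fill(7,1,B) [7 cells changed]:
BBBBBBBBB
BBBBBBBBB
BBBBBBBBB
BBBBBBBBB
YBBBBBBBB
YBBBBBBBB
YBBBBBBBB
BBBBBBBBB
BBBBBBBBB

Answer: 7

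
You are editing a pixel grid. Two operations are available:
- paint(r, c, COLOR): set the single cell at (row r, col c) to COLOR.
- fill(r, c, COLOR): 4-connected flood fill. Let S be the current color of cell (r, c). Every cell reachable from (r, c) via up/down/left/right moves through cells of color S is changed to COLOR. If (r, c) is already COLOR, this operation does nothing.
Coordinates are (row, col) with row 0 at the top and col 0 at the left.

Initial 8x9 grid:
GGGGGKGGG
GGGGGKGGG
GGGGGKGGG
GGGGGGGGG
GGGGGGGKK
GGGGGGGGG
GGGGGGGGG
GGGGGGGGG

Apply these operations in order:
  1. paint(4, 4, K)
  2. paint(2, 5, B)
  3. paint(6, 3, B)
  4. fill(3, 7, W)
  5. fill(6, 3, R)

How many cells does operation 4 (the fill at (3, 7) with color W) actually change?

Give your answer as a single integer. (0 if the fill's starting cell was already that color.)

Answer: 65

Derivation:
After op 1 paint(4,4,K):
GGGGGKGGG
GGGGGKGGG
GGGGGKGGG
GGGGGGGGG
GGGGKGGKK
GGGGGGGGG
GGGGGGGGG
GGGGGGGGG
After op 2 paint(2,5,B):
GGGGGKGGG
GGGGGKGGG
GGGGGBGGG
GGGGGGGGG
GGGGKGGKK
GGGGGGGGG
GGGGGGGGG
GGGGGGGGG
After op 3 paint(6,3,B):
GGGGGKGGG
GGGGGKGGG
GGGGGBGGG
GGGGGGGGG
GGGGKGGKK
GGGGGGGGG
GGGBGGGGG
GGGGGGGGG
After op 4 fill(3,7,W) [65 cells changed]:
WWWWWKWWW
WWWWWKWWW
WWWWWBWWW
WWWWWWWWW
WWWWKWWKK
WWWWWWWWW
WWWBWWWWW
WWWWWWWWW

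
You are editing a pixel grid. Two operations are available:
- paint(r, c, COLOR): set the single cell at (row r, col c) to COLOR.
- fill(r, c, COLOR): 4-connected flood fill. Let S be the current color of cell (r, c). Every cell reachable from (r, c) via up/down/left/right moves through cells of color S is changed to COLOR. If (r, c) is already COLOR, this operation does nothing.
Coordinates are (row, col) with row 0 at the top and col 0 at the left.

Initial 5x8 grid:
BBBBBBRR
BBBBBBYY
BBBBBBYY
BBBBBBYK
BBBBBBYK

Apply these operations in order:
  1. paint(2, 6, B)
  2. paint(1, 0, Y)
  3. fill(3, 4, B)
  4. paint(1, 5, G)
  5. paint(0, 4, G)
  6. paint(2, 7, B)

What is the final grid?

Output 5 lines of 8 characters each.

Answer: BBBBGBRR
YBBBBGYY
BBBBBBBB
BBBBBBYK
BBBBBBYK

Derivation:
After op 1 paint(2,6,B):
BBBBBBRR
BBBBBBYY
BBBBBBBY
BBBBBBYK
BBBBBBYK
After op 2 paint(1,0,Y):
BBBBBBRR
YBBBBBYY
BBBBBBBY
BBBBBBYK
BBBBBBYK
After op 3 fill(3,4,B) [0 cells changed]:
BBBBBBRR
YBBBBBYY
BBBBBBBY
BBBBBBYK
BBBBBBYK
After op 4 paint(1,5,G):
BBBBBBRR
YBBBBGYY
BBBBBBBY
BBBBBBYK
BBBBBBYK
After op 5 paint(0,4,G):
BBBBGBRR
YBBBBGYY
BBBBBBBY
BBBBBBYK
BBBBBBYK
After op 6 paint(2,7,B):
BBBBGBRR
YBBBBGYY
BBBBBBBB
BBBBBBYK
BBBBBBYK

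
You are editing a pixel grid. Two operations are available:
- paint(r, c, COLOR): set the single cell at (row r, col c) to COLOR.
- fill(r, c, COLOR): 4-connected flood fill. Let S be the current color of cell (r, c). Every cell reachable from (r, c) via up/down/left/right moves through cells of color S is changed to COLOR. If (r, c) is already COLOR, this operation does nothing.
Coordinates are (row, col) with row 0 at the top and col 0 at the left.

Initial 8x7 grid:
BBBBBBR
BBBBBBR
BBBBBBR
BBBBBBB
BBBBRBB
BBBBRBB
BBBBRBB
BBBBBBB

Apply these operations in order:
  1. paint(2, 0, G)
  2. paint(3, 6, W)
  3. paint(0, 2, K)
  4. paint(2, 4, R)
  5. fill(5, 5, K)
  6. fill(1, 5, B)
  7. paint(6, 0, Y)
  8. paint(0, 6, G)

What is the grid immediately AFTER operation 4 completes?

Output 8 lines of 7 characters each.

Answer: BBKBBBR
BBBBBBR
GBBBRBR
BBBBBBW
BBBBRBB
BBBBRBB
BBBBRBB
BBBBBBB

Derivation:
After op 1 paint(2,0,G):
BBBBBBR
BBBBBBR
GBBBBBR
BBBBBBB
BBBBRBB
BBBBRBB
BBBBRBB
BBBBBBB
After op 2 paint(3,6,W):
BBBBBBR
BBBBBBR
GBBBBBR
BBBBBBW
BBBBRBB
BBBBRBB
BBBBRBB
BBBBBBB
After op 3 paint(0,2,K):
BBKBBBR
BBBBBBR
GBBBBBR
BBBBBBW
BBBBRBB
BBBBRBB
BBBBRBB
BBBBBBB
After op 4 paint(2,4,R):
BBKBBBR
BBBBBBR
GBBBRBR
BBBBBBW
BBBBRBB
BBBBRBB
BBBBRBB
BBBBBBB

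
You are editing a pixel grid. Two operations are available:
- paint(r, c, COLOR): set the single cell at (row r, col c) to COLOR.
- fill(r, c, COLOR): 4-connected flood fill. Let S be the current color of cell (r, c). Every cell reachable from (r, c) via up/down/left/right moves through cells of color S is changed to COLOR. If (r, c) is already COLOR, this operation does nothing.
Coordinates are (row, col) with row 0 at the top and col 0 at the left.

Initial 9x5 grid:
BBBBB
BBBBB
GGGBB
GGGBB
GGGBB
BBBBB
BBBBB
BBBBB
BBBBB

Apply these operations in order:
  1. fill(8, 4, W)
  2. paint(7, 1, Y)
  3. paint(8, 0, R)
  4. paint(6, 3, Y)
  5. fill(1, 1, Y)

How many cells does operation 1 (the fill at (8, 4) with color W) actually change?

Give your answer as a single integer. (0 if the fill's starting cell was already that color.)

After op 1 fill(8,4,W) [36 cells changed]:
WWWWW
WWWWW
GGGWW
GGGWW
GGGWW
WWWWW
WWWWW
WWWWW
WWWWW

Answer: 36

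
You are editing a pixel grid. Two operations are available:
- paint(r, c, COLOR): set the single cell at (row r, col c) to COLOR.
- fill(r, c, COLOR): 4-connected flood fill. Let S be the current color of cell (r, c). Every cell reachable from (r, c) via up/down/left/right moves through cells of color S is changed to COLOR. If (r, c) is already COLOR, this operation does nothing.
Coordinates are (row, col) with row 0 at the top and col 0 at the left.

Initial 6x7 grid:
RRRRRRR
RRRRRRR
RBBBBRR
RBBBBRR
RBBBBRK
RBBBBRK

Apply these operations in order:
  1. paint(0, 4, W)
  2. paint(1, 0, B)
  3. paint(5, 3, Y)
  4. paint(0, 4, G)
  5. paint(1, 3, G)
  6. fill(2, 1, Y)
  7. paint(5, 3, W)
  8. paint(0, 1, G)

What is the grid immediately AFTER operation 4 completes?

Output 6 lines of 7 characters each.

Answer: RRRRGRR
BRRRRRR
RBBBBRR
RBBBBRR
RBBBBRK
RBBYBRK

Derivation:
After op 1 paint(0,4,W):
RRRRWRR
RRRRRRR
RBBBBRR
RBBBBRR
RBBBBRK
RBBBBRK
After op 2 paint(1,0,B):
RRRRWRR
BRRRRRR
RBBBBRR
RBBBBRR
RBBBBRK
RBBBBRK
After op 3 paint(5,3,Y):
RRRRWRR
BRRRRRR
RBBBBRR
RBBBBRR
RBBBBRK
RBBYBRK
After op 4 paint(0,4,G):
RRRRGRR
BRRRRRR
RBBBBRR
RBBBBRR
RBBBBRK
RBBYBRK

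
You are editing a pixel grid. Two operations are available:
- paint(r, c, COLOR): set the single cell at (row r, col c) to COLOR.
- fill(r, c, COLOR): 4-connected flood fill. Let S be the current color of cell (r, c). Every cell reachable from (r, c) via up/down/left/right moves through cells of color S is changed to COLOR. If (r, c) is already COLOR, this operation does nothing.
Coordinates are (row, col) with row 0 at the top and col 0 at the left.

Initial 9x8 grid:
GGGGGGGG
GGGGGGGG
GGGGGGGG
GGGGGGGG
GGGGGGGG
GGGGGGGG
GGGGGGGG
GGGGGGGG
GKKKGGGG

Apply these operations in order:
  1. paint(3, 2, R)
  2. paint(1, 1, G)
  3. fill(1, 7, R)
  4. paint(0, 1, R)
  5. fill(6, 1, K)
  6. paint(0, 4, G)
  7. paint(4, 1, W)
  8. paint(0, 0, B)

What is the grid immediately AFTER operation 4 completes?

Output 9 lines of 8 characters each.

After op 1 paint(3,2,R):
GGGGGGGG
GGGGGGGG
GGGGGGGG
GGRGGGGG
GGGGGGGG
GGGGGGGG
GGGGGGGG
GGGGGGGG
GKKKGGGG
After op 2 paint(1,1,G):
GGGGGGGG
GGGGGGGG
GGGGGGGG
GGRGGGGG
GGGGGGGG
GGGGGGGG
GGGGGGGG
GGGGGGGG
GKKKGGGG
After op 3 fill(1,7,R) [68 cells changed]:
RRRRRRRR
RRRRRRRR
RRRRRRRR
RRRRRRRR
RRRRRRRR
RRRRRRRR
RRRRRRRR
RRRRRRRR
RKKKRRRR
After op 4 paint(0,1,R):
RRRRRRRR
RRRRRRRR
RRRRRRRR
RRRRRRRR
RRRRRRRR
RRRRRRRR
RRRRRRRR
RRRRRRRR
RKKKRRRR

Answer: RRRRRRRR
RRRRRRRR
RRRRRRRR
RRRRRRRR
RRRRRRRR
RRRRRRRR
RRRRRRRR
RRRRRRRR
RKKKRRRR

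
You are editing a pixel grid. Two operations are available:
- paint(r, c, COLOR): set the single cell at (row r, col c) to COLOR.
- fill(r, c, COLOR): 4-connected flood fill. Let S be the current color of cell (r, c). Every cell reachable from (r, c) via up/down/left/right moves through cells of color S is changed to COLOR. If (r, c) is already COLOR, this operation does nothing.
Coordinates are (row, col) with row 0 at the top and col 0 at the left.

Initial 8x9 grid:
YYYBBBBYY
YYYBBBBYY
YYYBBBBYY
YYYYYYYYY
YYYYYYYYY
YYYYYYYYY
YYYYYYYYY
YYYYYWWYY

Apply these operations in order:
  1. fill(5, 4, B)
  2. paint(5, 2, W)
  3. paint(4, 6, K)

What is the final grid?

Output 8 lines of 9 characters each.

After op 1 fill(5,4,B) [58 cells changed]:
BBBBBBBBB
BBBBBBBBB
BBBBBBBBB
BBBBBBBBB
BBBBBBBBB
BBBBBBBBB
BBBBBBBBB
BBBBBWWBB
After op 2 paint(5,2,W):
BBBBBBBBB
BBBBBBBBB
BBBBBBBBB
BBBBBBBBB
BBBBBBBBB
BBWBBBBBB
BBBBBBBBB
BBBBBWWBB
After op 3 paint(4,6,K):
BBBBBBBBB
BBBBBBBBB
BBBBBBBBB
BBBBBBBBB
BBBBBBKBB
BBWBBBBBB
BBBBBBBBB
BBBBBWWBB

Answer: BBBBBBBBB
BBBBBBBBB
BBBBBBBBB
BBBBBBBBB
BBBBBBKBB
BBWBBBBBB
BBBBBBBBB
BBBBBWWBB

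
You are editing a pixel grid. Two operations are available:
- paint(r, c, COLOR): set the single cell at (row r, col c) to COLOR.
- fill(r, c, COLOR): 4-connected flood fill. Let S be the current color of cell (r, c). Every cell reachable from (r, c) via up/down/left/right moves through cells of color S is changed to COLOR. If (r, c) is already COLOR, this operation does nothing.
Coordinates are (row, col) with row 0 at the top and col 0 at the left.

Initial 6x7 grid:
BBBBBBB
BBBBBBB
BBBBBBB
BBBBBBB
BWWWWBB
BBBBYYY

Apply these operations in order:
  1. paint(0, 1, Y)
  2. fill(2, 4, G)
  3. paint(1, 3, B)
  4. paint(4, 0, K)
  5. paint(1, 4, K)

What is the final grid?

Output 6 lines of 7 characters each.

Answer: GYGGGGG
GGGBKGG
GGGGGGG
GGGGGGG
KWWWWGG
GGGGYYY

Derivation:
After op 1 paint(0,1,Y):
BYBBBBB
BBBBBBB
BBBBBBB
BBBBBBB
BWWWWBB
BBBBYYY
After op 2 fill(2,4,G) [34 cells changed]:
GYGGGGG
GGGGGGG
GGGGGGG
GGGGGGG
GWWWWGG
GGGGYYY
After op 3 paint(1,3,B):
GYGGGGG
GGGBGGG
GGGGGGG
GGGGGGG
GWWWWGG
GGGGYYY
After op 4 paint(4,0,K):
GYGGGGG
GGGBGGG
GGGGGGG
GGGGGGG
KWWWWGG
GGGGYYY
After op 5 paint(1,4,K):
GYGGGGG
GGGBKGG
GGGGGGG
GGGGGGG
KWWWWGG
GGGGYYY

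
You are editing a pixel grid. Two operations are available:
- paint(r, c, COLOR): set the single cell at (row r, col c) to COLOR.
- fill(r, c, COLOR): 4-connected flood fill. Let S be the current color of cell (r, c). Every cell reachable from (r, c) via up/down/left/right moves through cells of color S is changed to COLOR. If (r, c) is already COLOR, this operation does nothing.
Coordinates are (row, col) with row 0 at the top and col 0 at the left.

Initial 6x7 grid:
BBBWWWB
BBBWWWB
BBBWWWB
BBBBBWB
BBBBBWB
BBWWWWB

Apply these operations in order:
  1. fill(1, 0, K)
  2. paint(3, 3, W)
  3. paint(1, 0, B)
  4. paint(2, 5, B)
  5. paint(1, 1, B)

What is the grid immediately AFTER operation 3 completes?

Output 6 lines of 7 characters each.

After op 1 fill(1,0,K) [21 cells changed]:
KKKWWWB
KKKWWWB
KKKWWWB
KKKKKWB
KKKKKWB
KKWWWWB
After op 2 paint(3,3,W):
KKKWWWB
KKKWWWB
KKKWWWB
KKKWKWB
KKKKKWB
KKWWWWB
After op 3 paint(1,0,B):
KKKWWWB
BKKWWWB
KKKWWWB
KKKWKWB
KKKKKWB
KKWWWWB

Answer: KKKWWWB
BKKWWWB
KKKWWWB
KKKWKWB
KKKKKWB
KKWWWWB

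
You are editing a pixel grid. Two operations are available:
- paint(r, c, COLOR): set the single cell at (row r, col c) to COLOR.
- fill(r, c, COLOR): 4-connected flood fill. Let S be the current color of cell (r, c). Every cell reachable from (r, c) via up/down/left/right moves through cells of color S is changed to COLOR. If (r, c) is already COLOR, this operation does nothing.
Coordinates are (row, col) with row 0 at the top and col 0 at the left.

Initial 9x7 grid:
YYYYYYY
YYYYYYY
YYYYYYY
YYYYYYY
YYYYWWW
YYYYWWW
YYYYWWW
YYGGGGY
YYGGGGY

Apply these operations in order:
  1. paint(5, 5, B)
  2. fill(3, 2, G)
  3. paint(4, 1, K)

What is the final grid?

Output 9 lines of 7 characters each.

Answer: GGGGGGG
GGGGGGG
GGGGGGG
GGGGGGG
GKGGWWW
GGGGWBW
GGGGWWW
GGGGGGY
GGGGGGY

Derivation:
After op 1 paint(5,5,B):
YYYYYYY
YYYYYYY
YYYYYYY
YYYYYYY
YYYYWWW
YYYYWBW
YYYYWWW
YYGGGGY
YYGGGGY
After op 2 fill(3,2,G) [44 cells changed]:
GGGGGGG
GGGGGGG
GGGGGGG
GGGGGGG
GGGGWWW
GGGGWBW
GGGGWWW
GGGGGGY
GGGGGGY
After op 3 paint(4,1,K):
GGGGGGG
GGGGGGG
GGGGGGG
GGGGGGG
GKGGWWW
GGGGWBW
GGGGWWW
GGGGGGY
GGGGGGY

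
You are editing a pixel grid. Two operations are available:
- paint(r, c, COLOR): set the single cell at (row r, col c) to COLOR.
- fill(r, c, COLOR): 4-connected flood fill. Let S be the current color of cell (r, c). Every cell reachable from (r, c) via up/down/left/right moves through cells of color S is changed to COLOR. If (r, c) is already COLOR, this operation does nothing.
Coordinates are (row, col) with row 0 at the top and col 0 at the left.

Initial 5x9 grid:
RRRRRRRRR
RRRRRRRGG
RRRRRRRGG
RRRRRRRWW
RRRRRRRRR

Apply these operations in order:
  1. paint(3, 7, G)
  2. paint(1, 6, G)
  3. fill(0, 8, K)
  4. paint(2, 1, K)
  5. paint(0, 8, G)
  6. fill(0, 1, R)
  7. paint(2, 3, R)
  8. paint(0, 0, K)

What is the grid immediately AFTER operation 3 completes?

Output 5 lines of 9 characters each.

Answer: KKKKKKKKK
KKKKKKGGG
KKKKKKKGG
KKKKKKKGW
KKKKKKKKK

Derivation:
After op 1 paint(3,7,G):
RRRRRRRRR
RRRRRRRGG
RRRRRRRGG
RRRRRRRGW
RRRRRRRRR
After op 2 paint(1,6,G):
RRRRRRRRR
RRRRRRGGG
RRRRRRRGG
RRRRRRRGW
RRRRRRRRR
After op 3 fill(0,8,K) [38 cells changed]:
KKKKKKKKK
KKKKKKGGG
KKKKKKKGG
KKKKKKKGW
KKKKKKKKK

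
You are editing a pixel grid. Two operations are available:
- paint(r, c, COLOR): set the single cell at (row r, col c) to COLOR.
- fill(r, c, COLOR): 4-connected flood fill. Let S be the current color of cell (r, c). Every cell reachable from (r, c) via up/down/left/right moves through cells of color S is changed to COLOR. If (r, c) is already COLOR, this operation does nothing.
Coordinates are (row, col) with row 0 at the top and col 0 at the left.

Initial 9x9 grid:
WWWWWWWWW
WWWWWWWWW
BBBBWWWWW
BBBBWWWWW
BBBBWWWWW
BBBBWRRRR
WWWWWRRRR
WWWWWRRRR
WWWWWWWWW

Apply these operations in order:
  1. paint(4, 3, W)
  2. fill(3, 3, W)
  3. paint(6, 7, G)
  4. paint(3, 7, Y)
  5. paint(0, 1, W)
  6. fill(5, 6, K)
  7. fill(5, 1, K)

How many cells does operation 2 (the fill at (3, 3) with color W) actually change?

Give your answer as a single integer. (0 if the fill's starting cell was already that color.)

After op 1 paint(4,3,W):
WWWWWWWWW
WWWWWWWWW
BBBBWWWWW
BBBBWWWWW
BBBWWWWWW
BBBBWRRRR
WWWWWRRRR
WWWWWRRRR
WWWWWWWWW
After op 2 fill(3,3,W) [15 cells changed]:
WWWWWWWWW
WWWWWWWWW
WWWWWWWWW
WWWWWWWWW
WWWWWWWWW
WWWWWRRRR
WWWWWRRRR
WWWWWRRRR
WWWWWWWWW

Answer: 15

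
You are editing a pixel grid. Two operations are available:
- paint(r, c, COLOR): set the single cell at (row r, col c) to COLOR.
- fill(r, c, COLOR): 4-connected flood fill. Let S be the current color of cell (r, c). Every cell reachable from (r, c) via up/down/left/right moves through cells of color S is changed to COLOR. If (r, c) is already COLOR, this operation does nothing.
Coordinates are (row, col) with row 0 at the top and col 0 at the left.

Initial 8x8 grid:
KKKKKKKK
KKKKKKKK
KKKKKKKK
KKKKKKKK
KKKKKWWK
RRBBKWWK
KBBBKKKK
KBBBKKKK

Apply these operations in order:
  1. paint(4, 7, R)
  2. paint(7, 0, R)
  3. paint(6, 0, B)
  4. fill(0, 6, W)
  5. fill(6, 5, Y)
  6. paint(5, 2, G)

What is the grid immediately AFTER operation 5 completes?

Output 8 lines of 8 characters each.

After op 1 paint(4,7,R):
KKKKKKKK
KKKKKKKK
KKKKKKKK
KKKKKKKK
KKKKKWWR
RRBBKWWK
KBBBKKKK
KBBBKKKK
After op 2 paint(7,0,R):
KKKKKKKK
KKKKKKKK
KKKKKKKK
KKKKKKKK
KKKKKWWR
RRBBKWWK
KBBBKKKK
RBBBKKKK
After op 3 paint(6,0,B):
KKKKKKKK
KKKKKKKK
KKKKKKKK
KKKKKKKK
KKKKKWWR
RRBBKWWK
BBBBKKKK
RBBBKKKK
After op 4 fill(0,6,W) [47 cells changed]:
WWWWWWWW
WWWWWWWW
WWWWWWWW
WWWWWWWW
WWWWWWWR
RRBBWWWW
BBBBWWWW
RBBBWWWW
After op 5 fill(6,5,Y) [51 cells changed]:
YYYYYYYY
YYYYYYYY
YYYYYYYY
YYYYYYYY
YYYYYYYR
RRBBYYYY
BBBBYYYY
RBBBYYYY

Answer: YYYYYYYY
YYYYYYYY
YYYYYYYY
YYYYYYYY
YYYYYYYR
RRBBYYYY
BBBBYYYY
RBBBYYYY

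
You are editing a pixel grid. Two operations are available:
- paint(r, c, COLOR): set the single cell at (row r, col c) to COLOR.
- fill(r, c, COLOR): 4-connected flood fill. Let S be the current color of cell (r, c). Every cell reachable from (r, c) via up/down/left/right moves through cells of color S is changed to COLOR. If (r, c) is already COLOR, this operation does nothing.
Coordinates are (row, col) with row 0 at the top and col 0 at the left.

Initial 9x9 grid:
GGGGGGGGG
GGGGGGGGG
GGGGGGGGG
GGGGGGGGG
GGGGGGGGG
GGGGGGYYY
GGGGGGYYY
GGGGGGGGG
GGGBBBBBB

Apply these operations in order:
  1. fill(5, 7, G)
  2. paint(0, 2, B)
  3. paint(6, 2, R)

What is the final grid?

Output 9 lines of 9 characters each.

Answer: GGBGGGGGG
GGGGGGGGG
GGGGGGGGG
GGGGGGGGG
GGGGGGGGG
GGGGGGGGG
GGRGGGGGG
GGGGGGGGG
GGGBBBBBB

Derivation:
After op 1 fill(5,7,G) [6 cells changed]:
GGGGGGGGG
GGGGGGGGG
GGGGGGGGG
GGGGGGGGG
GGGGGGGGG
GGGGGGGGG
GGGGGGGGG
GGGGGGGGG
GGGBBBBBB
After op 2 paint(0,2,B):
GGBGGGGGG
GGGGGGGGG
GGGGGGGGG
GGGGGGGGG
GGGGGGGGG
GGGGGGGGG
GGGGGGGGG
GGGGGGGGG
GGGBBBBBB
After op 3 paint(6,2,R):
GGBGGGGGG
GGGGGGGGG
GGGGGGGGG
GGGGGGGGG
GGGGGGGGG
GGGGGGGGG
GGRGGGGGG
GGGGGGGGG
GGGBBBBBB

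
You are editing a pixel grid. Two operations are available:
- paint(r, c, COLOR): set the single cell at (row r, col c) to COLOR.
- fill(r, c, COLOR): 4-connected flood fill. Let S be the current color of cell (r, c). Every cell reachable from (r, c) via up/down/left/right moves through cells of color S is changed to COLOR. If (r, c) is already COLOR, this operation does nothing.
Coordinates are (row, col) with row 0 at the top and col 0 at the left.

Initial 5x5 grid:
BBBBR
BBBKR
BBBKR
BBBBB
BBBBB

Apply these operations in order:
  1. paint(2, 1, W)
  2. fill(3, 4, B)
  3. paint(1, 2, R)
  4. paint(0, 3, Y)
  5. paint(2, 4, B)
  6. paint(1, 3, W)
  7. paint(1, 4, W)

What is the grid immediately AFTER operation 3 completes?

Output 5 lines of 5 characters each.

Answer: BBBBR
BBRKR
BWBKR
BBBBB
BBBBB

Derivation:
After op 1 paint(2,1,W):
BBBBR
BBBKR
BWBKR
BBBBB
BBBBB
After op 2 fill(3,4,B) [0 cells changed]:
BBBBR
BBBKR
BWBKR
BBBBB
BBBBB
After op 3 paint(1,2,R):
BBBBR
BBRKR
BWBKR
BBBBB
BBBBB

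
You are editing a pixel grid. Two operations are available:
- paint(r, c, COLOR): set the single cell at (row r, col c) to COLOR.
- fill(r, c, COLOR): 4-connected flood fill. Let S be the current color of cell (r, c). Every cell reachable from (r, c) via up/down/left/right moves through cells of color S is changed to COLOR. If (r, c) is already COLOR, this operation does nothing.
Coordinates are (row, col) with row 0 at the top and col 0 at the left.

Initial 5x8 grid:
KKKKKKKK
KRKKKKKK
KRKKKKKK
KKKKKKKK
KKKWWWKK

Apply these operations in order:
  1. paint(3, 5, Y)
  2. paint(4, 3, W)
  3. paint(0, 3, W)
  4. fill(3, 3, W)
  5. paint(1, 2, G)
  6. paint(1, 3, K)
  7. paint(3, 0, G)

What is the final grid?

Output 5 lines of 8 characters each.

After op 1 paint(3,5,Y):
KKKKKKKK
KRKKKKKK
KRKKKKKK
KKKKKYKK
KKKWWWKK
After op 2 paint(4,3,W):
KKKKKKKK
KRKKKKKK
KRKKKKKK
KKKKKYKK
KKKWWWKK
After op 3 paint(0,3,W):
KKKWKKKK
KRKKKKKK
KRKKKKKK
KKKKKYKK
KKKWWWKK
After op 4 fill(3,3,W) [33 cells changed]:
WWWWWWWW
WRWWWWWW
WRWWWWWW
WWWWWYWW
WWWWWWWW
After op 5 paint(1,2,G):
WWWWWWWW
WRGWWWWW
WRWWWWWW
WWWWWYWW
WWWWWWWW
After op 6 paint(1,3,K):
WWWWWWWW
WRGKWWWW
WRWWWWWW
WWWWWYWW
WWWWWWWW
After op 7 paint(3,0,G):
WWWWWWWW
WRGKWWWW
WRWWWWWW
GWWWWYWW
WWWWWWWW

Answer: WWWWWWWW
WRGKWWWW
WRWWWWWW
GWWWWYWW
WWWWWWWW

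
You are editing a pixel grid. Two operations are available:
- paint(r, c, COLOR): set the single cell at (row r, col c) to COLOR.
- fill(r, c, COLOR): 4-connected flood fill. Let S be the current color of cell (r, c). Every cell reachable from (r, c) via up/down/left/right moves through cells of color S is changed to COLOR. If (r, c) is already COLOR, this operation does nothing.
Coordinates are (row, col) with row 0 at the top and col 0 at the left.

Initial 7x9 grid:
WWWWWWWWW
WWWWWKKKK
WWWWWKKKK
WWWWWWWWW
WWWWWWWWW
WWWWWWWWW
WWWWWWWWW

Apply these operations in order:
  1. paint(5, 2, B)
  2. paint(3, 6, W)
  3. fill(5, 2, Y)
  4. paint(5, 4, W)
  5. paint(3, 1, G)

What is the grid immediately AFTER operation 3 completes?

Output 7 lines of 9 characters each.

After op 1 paint(5,2,B):
WWWWWWWWW
WWWWWKKKK
WWWWWKKKK
WWWWWWWWW
WWWWWWWWW
WWBWWWWWW
WWWWWWWWW
After op 2 paint(3,6,W):
WWWWWWWWW
WWWWWKKKK
WWWWWKKKK
WWWWWWWWW
WWWWWWWWW
WWBWWWWWW
WWWWWWWWW
After op 3 fill(5,2,Y) [1 cells changed]:
WWWWWWWWW
WWWWWKKKK
WWWWWKKKK
WWWWWWWWW
WWWWWWWWW
WWYWWWWWW
WWWWWWWWW

Answer: WWWWWWWWW
WWWWWKKKK
WWWWWKKKK
WWWWWWWWW
WWWWWWWWW
WWYWWWWWW
WWWWWWWWW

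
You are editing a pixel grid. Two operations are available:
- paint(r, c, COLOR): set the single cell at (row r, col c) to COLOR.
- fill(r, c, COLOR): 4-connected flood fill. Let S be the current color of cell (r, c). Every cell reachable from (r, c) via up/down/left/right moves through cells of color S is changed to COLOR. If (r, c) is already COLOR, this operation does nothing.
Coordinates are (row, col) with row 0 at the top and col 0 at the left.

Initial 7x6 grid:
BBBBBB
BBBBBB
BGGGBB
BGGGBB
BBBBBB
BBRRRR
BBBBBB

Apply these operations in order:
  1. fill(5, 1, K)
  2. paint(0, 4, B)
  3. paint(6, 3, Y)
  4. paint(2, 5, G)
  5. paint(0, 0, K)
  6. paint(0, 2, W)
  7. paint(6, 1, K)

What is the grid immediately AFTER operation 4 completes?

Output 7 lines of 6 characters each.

After op 1 fill(5,1,K) [32 cells changed]:
KKKKKK
KKKKKK
KGGGKK
KGGGKK
KKKKKK
KKRRRR
KKKKKK
After op 2 paint(0,4,B):
KKKKBK
KKKKKK
KGGGKK
KGGGKK
KKKKKK
KKRRRR
KKKKKK
After op 3 paint(6,3,Y):
KKKKBK
KKKKKK
KGGGKK
KGGGKK
KKKKKK
KKRRRR
KKKYKK
After op 4 paint(2,5,G):
KKKKBK
KKKKKK
KGGGKG
KGGGKK
KKKKKK
KKRRRR
KKKYKK

Answer: KKKKBK
KKKKKK
KGGGKG
KGGGKK
KKKKKK
KKRRRR
KKKYKK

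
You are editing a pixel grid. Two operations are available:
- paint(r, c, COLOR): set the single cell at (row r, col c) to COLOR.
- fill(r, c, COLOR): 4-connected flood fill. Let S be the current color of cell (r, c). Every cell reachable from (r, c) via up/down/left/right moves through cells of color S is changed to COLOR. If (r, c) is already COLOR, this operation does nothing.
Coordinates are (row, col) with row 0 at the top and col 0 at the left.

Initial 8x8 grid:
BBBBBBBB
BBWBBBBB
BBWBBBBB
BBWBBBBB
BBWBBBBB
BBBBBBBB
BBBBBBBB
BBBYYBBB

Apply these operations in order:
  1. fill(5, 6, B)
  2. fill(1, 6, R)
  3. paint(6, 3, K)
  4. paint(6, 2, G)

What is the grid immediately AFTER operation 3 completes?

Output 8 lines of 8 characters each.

After op 1 fill(5,6,B) [0 cells changed]:
BBBBBBBB
BBWBBBBB
BBWBBBBB
BBWBBBBB
BBWBBBBB
BBBBBBBB
BBBBBBBB
BBBYYBBB
After op 2 fill(1,6,R) [58 cells changed]:
RRRRRRRR
RRWRRRRR
RRWRRRRR
RRWRRRRR
RRWRRRRR
RRRRRRRR
RRRRRRRR
RRRYYRRR
After op 3 paint(6,3,K):
RRRRRRRR
RRWRRRRR
RRWRRRRR
RRWRRRRR
RRWRRRRR
RRRRRRRR
RRRKRRRR
RRRYYRRR

Answer: RRRRRRRR
RRWRRRRR
RRWRRRRR
RRWRRRRR
RRWRRRRR
RRRRRRRR
RRRKRRRR
RRRYYRRR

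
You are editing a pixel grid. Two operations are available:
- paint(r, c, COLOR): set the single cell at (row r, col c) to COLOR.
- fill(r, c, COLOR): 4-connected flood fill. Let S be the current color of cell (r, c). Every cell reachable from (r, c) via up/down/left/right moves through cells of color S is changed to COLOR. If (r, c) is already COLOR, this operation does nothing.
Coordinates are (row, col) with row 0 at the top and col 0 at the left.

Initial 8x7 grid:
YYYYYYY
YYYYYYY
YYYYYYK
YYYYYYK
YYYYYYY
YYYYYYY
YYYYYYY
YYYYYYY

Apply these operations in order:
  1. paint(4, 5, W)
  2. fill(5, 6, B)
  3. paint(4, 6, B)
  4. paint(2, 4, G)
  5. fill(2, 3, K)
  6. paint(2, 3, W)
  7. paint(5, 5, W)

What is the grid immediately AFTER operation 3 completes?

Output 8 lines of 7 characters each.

Answer: BBBBBBB
BBBBBBB
BBBBBBK
BBBBBBK
BBBBBWB
BBBBBBB
BBBBBBB
BBBBBBB

Derivation:
After op 1 paint(4,5,W):
YYYYYYY
YYYYYYY
YYYYYYK
YYYYYYK
YYYYYWY
YYYYYYY
YYYYYYY
YYYYYYY
After op 2 fill(5,6,B) [53 cells changed]:
BBBBBBB
BBBBBBB
BBBBBBK
BBBBBBK
BBBBBWB
BBBBBBB
BBBBBBB
BBBBBBB
After op 3 paint(4,6,B):
BBBBBBB
BBBBBBB
BBBBBBK
BBBBBBK
BBBBBWB
BBBBBBB
BBBBBBB
BBBBBBB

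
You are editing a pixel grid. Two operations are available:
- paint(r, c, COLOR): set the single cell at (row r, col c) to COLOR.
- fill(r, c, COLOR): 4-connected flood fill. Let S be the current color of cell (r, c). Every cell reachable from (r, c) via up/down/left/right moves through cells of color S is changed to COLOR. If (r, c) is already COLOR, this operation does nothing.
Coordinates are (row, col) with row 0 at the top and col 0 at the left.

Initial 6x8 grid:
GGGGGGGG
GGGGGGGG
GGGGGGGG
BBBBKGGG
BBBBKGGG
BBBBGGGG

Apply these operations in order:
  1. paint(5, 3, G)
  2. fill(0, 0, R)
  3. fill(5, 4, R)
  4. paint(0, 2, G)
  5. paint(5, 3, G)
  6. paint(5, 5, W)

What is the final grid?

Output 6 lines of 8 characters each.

After op 1 paint(5,3,G):
GGGGGGGG
GGGGGGGG
GGGGGGGG
BBBBKGGG
BBBBKGGG
BBBGGGGG
After op 2 fill(0,0,R) [35 cells changed]:
RRRRRRRR
RRRRRRRR
RRRRRRRR
BBBBKRRR
BBBBKRRR
BBBRRRRR
After op 3 fill(5,4,R) [0 cells changed]:
RRRRRRRR
RRRRRRRR
RRRRRRRR
BBBBKRRR
BBBBKRRR
BBBRRRRR
After op 4 paint(0,2,G):
RRGRRRRR
RRRRRRRR
RRRRRRRR
BBBBKRRR
BBBBKRRR
BBBRRRRR
After op 5 paint(5,3,G):
RRGRRRRR
RRRRRRRR
RRRRRRRR
BBBBKRRR
BBBBKRRR
BBBGRRRR
After op 6 paint(5,5,W):
RRGRRRRR
RRRRRRRR
RRRRRRRR
BBBBKRRR
BBBBKRRR
BBBGRWRR

Answer: RRGRRRRR
RRRRRRRR
RRRRRRRR
BBBBKRRR
BBBBKRRR
BBBGRWRR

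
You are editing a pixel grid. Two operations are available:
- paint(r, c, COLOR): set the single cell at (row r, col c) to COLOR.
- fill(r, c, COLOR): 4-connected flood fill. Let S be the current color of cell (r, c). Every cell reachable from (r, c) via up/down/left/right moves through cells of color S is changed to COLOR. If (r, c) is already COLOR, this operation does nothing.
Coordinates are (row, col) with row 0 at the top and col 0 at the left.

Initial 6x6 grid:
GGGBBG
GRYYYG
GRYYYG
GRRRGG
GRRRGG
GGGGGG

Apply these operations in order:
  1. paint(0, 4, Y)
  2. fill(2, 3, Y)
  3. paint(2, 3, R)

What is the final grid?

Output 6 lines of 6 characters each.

Answer: GGGBYG
GRYYYG
GRYRYG
GRRRGG
GRRRGG
GGGGGG

Derivation:
After op 1 paint(0,4,Y):
GGGBYG
GRYYYG
GRYYYG
GRRRGG
GRRRGG
GGGGGG
After op 2 fill(2,3,Y) [0 cells changed]:
GGGBYG
GRYYYG
GRYYYG
GRRRGG
GRRRGG
GGGGGG
After op 3 paint(2,3,R):
GGGBYG
GRYYYG
GRYRYG
GRRRGG
GRRRGG
GGGGGG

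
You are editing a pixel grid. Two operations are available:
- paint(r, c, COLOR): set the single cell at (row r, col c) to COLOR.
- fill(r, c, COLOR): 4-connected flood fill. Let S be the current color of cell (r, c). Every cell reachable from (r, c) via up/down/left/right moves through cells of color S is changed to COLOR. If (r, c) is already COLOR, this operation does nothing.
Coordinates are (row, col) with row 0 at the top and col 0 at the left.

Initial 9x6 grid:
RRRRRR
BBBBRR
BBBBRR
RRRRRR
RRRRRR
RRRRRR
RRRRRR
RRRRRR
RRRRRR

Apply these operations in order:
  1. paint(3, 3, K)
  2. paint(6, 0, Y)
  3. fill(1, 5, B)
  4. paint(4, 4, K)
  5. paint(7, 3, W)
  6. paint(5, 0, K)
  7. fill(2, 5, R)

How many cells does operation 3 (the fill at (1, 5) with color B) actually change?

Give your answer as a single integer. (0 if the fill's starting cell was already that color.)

After op 1 paint(3,3,K):
RRRRRR
BBBBRR
BBBBRR
RRRKRR
RRRRRR
RRRRRR
RRRRRR
RRRRRR
RRRRRR
After op 2 paint(6,0,Y):
RRRRRR
BBBBRR
BBBBRR
RRRKRR
RRRRRR
RRRRRR
YRRRRR
RRRRRR
RRRRRR
After op 3 fill(1,5,B) [44 cells changed]:
BBBBBB
BBBBBB
BBBBBB
BBBKBB
BBBBBB
BBBBBB
YBBBBB
BBBBBB
BBBBBB

Answer: 44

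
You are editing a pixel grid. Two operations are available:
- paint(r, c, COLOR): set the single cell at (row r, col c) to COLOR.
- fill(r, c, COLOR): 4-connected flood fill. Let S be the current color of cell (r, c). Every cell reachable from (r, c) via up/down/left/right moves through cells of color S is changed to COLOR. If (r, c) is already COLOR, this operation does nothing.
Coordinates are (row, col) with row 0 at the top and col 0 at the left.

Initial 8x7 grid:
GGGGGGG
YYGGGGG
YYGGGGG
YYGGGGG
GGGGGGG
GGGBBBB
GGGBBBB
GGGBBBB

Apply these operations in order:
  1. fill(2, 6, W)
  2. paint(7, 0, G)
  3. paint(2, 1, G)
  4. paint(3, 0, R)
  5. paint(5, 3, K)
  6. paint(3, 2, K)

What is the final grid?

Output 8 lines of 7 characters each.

Answer: WWWWWWW
YYWWWWW
YGWWWWW
RYKWWWW
WWWWWWW
WWWKBBB
WWWBBBB
GWWBBBB

Derivation:
After op 1 fill(2,6,W) [38 cells changed]:
WWWWWWW
YYWWWWW
YYWWWWW
YYWWWWW
WWWWWWW
WWWBBBB
WWWBBBB
WWWBBBB
After op 2 paint(7,0,G):
WWWWWWW
YYWWWWW
YYWWWWW
YYWWWWW
WWWWWWW
WWWBBBB
WWWBBBB
GWWBBBB
After op 3 paint(2,1,G):
WWWWWWW
YYWWWWW
YGWWWWW
YYWWWWW
WWWWWWW
WWWBBBB
WWWBBBB
GWWBBBB
After op 4 paint(3,0,R):
WWWWWWW
YYWWWWW
YGWWWWW
RYWWWWW
WWWWWWW
WWWBBBB
WWWBBBB
GWWBBBB
After op 5 paint(5,3,K):
WWWWWWW
YYWWWWW
YGWWWWW
RYWWWWW
WWWWWWW
WWWKBBB
WWWBBBB
GWWBBBB
After op 6 paint(3,2,K):
WWWWWWW
YYWWWWW
YGWWWWW
RYKWWWW
WWWWWWW
WWWKBBB
WWWBBBB
GWWBBBB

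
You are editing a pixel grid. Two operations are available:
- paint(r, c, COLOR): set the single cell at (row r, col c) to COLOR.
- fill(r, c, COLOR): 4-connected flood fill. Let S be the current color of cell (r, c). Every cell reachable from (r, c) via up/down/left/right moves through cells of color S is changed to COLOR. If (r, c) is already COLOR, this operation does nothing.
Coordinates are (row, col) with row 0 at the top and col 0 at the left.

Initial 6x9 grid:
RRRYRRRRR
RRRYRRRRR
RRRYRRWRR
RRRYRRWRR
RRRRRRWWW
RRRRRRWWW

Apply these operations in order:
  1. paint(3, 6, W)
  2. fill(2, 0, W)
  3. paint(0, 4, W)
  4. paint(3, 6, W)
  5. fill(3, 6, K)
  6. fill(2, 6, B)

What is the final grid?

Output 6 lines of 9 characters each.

Answer: BBBYBBBBB
BBBYBBBBB
BBBYBBBBB
BBBYBBBBB
BBBBBBBBB
BBBBBBBBB

Derivation:
After op 1 paint(3,6,W):
RRRYRRRRR
RRRYRRRRR
RRRYRRWRR
RRRYRRWRR
RRRRRRWWW
RRRRRRWWW
After op 2 fill(2,0,W) [42 cells changed]:
WWWYWWWWW
WWWYWWWWW
WWWYWWWWW
WWWYWWWWW
WWWWWWWWW
WWWWWWWWW
After op 3 paint(0,4,W):
WWWYWWWWW
WWWYWWWWW
WWWYWWWWW
WWWYWWWWW
WWWWWWWWW
WWWWWWWWW
After op 4 paint(3,6,W):
WWWYWWWWW
WWWYWWWWW
WWWYWWWWW
WWWYWWWWW
WWWWWWWWW
WWWWWWWWW
After op 5 fill(3,6,K) [50 cells changed]:
KKKYKKKKK
KKKYKKKKK
KKKYKKKKK
KKKYKKKKK
KKKKKKKKK
KKKKKKKKK
After op 6 fill(2,6,B) [50 cells changed]:
BBBYBBBBB
BBBYBBBBB
BBBYBBBBB
BBBYBBBBB
BBBBBBBBB
BBBBBBBBB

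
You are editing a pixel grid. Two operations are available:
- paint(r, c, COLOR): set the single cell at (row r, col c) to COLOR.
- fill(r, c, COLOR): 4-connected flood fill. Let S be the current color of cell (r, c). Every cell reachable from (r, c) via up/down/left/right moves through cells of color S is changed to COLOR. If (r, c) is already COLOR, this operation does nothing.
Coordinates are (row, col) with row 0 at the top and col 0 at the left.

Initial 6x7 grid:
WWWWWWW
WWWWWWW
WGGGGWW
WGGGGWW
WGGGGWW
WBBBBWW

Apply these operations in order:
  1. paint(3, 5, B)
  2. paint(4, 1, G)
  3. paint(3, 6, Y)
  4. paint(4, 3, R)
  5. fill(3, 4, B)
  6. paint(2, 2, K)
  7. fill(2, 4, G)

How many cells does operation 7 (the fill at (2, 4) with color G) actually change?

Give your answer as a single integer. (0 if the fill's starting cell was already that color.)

Answer: 15

Derivation:
After op 1 paint(3,5,B):
WWWWWWW
WWWWWWW
WGGGGWW
WGGGGBW
WGGGGWW
WBBBBWW
After op 2 paint(4,1,G):
WWWWWWW
WWWWWWW
WGGGGWW
WGGGGBW
WGGGGWW
WBBBBWW
After op 3 paint(3,6,Y):
WWWWWWW
WWWWWWW
WGGGGWW
WGGGGBY
WGGGGWW
WBBBBWW
After op 4 paint(4,3,R):
WWWWWWW
WWWWWWW
WGGGGWW
WGGGGBY
WGGRGWW
WBBBBWW
After op 5 fill(3,4,B) [11 cells changed]:
WWWWWWW
WWWWWWW
WBBBBWW
WBBBBBY
WBBRBWW
WBBBBWW
After op 6 paint(2,2,K):
WWWWWWW
WWWWWWW
WBKBBWW
WBBBBBY
WBBRBWW
WBBBBWW
After op 7 fill(2,4,G) [15 cells changed]:
WWWWWWW
WWWWWWW
WGKGGWW
WGGGGGY
WGGRGWW
WGGGGWW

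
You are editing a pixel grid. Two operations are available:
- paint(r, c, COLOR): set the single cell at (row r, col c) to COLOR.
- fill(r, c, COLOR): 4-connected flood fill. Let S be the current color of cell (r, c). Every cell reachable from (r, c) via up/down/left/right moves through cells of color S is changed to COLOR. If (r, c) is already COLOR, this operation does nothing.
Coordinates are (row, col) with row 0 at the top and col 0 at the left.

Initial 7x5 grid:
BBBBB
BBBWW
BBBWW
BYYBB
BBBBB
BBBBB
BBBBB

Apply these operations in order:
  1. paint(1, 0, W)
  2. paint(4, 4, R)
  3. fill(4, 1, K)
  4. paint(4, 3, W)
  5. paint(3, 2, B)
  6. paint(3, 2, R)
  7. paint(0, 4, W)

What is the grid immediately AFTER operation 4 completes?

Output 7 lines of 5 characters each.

Answer: KKKKK
WKKWW
KKKWW
KYYKK
KKKWR
KKKKK
KKKKK

Derivation:
After op 1 paint(1,0,W):
BBBBB
WBBWW
BBBWW
BYYBB
BBBBB
BBBBB
BBBBB
After op 2 paint(4,4,R):
BBBBB
WBBWW
BBBWW
BYYBB
BBBBR
BBBBB
BBBBB
After op 3 fill(4,1,K) [27 cells changed]:
KKKKK
WKKWW
KKKWW
KYYKK
KKKKR
KKKKK
KKKKK
After op 4 paint(4,3,W):
KKKKK
WKKWW
KKKWW
KYYKK
KKKWR
KKKKK
KKKKK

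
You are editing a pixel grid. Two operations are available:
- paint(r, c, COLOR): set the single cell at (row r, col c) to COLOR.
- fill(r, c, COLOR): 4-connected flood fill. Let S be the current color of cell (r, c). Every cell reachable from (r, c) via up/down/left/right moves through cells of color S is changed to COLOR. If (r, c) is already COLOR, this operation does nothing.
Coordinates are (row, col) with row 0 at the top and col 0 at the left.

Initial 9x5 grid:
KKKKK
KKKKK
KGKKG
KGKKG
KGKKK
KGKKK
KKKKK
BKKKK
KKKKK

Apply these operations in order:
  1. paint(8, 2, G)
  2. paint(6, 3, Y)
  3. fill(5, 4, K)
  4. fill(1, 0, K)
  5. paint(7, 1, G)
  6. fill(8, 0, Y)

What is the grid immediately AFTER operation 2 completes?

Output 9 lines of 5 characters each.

Answer: KKKKK
KKKKK
KGKKG
KGKKG
KGKKK
KGKKK
KKKYK
BKKKK
KKGKK

Derivation:
After op 1 paint(8,2,G):
KKKKK
KKKKK
KGKKG
KGKKG
KGKKK
KGKKK
KKKKK
BKKKK
KKGKK
After op 2 paint(6,3,Y):
KKKKK
KKKKK
KGKKG
KGKKG
KGKKK
KGKKK
KKKYK
BKKKK
KKGKK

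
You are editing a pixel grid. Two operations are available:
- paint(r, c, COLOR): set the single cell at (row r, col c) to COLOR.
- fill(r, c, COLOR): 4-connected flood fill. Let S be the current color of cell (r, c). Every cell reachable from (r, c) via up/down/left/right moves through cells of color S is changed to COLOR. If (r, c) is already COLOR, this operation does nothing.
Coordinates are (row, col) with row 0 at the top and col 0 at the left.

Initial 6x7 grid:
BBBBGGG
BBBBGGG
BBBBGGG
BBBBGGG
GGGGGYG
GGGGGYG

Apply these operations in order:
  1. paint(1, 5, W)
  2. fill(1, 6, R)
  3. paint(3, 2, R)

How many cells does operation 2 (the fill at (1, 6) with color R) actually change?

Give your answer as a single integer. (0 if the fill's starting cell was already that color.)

After op 1 paint(1,5,W):
BBBBGGG
BBBBGWG
BBBBGGG
BBBBGGG
GGGGGYG
GGGGGYG
After op 2 fill(1,6,R) [23 cells changed]:
BBBBRRR
BBBBRWR
BBBBRRR
BBBBRRR
RRRRRYR
RRRRRYR

Answer: 23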